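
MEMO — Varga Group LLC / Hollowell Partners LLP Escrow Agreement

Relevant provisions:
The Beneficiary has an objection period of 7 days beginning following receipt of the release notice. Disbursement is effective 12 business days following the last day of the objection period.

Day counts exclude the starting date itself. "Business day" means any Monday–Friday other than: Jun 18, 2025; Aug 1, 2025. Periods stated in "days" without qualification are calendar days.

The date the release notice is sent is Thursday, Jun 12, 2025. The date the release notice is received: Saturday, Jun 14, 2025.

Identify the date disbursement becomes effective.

Adding 7 calendar days to Jun 14, 2025 gives Jun 21, 2025, which is the last day of the objection period.
From Saturday, Jun 21, 2025, 12 business days (Jun 23, Jun 24, Jun 25, Jun 26, …, Jul 4, Jul 7, Jul 8, skipping weekends) brings us to Tuesday, Jul 8, 2025, which is the date disbursement becomes effective.

Jul 8, 2025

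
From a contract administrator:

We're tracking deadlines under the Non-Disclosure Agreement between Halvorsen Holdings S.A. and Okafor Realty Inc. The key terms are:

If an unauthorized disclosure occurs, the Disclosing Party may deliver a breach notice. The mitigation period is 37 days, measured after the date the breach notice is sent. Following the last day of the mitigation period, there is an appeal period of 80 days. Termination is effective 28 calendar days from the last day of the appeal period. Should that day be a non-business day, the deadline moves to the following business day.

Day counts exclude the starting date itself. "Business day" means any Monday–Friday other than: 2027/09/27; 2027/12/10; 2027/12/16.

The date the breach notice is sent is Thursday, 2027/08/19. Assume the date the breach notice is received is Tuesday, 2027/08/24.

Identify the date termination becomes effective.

2028/01/11

The last day of the mitigation period: 2027/08/19 + 37 days = 2027/09/25.
The last day of the appeal period: 80 calendar days after 2027/09/25 is 2027/12/14.
Adding 28 calendar days to 2027/12/14 gives 2028/01/11, which is the date termination becomes effective. 2028/01/11 is a Tuesday and is not a listed holiday, so no roll-forward applies.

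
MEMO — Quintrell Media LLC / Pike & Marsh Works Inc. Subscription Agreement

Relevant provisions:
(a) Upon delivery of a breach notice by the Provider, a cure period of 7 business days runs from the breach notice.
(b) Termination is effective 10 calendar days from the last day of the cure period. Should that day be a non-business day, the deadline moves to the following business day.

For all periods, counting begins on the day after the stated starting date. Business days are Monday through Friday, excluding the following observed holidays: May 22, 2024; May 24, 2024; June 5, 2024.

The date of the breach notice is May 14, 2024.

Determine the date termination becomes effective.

The last day of the cure period: counting 7 business days from Tuesday, May 14, 2024 (May 15, May 16, May 17, May 20, May 21, May 23, May 27, skipping weekends and the listed holidays on May 22, May 24) reaches Monday, May 27, 2024.
The date termination becomes effective: 10 calendar days after May 27, 2024 is June 6, 2024. June 6, 2024 is a Thursday and is not a listed holiday, so no roll-forward applies.

June 6, 2024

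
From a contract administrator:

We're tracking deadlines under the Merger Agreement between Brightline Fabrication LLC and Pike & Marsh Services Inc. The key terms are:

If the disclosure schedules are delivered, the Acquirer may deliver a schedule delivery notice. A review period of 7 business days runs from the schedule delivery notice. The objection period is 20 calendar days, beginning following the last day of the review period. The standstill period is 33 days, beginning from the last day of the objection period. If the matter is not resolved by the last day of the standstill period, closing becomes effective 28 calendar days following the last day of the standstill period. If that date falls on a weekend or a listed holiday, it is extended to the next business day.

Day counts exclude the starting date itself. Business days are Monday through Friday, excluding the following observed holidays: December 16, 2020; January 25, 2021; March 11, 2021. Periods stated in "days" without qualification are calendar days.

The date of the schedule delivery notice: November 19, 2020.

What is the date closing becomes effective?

From Thursday, November 19, 2020, 7 business days (Nov 20, Nov 23, Nov 24, Nov 25, Nov 26, Nov 27, Nov 30, skipping weekends) brings us to Monday, November 30, 2020, which is the last day of the review period.
Adding 20 calendar days to November 30, 2020 gives December 20, 2020, which is the last day of the objection period.
The last day of the standstill period: 33 calendar days after December 20, 2020 is January 22, 2021.
The date closing becomes effective: January 22, 2021 + 28 days = February 19, 2021. February 19, 2021 is a Friday and is not a listed holiday, so no roll-forward applies.

February 19, 2021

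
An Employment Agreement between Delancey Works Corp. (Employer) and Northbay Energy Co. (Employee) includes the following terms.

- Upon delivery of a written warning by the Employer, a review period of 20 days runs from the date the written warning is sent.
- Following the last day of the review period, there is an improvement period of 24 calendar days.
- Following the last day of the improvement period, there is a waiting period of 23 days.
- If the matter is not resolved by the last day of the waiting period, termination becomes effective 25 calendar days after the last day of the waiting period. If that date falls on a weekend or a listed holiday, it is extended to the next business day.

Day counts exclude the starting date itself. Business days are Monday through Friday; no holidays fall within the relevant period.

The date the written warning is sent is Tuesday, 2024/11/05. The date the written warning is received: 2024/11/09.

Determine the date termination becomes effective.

2025/02/05

The last day of the review period: 2024/11/05 + 20 days = 2024/11/25.
Adding 24 calendar days to 2024/11/25 gives 2024/12/19, which is the last day of the improvement period.
Adding 23 calendar days to 2024/12/19 gives 2025/01/11, which is the last day of the waiting period.
The date termination becomes effective: 25 calendar days after 2025/01/11 is 2025/02/05. 2025/02/05 is a Wednesday, so no roll-forward applies.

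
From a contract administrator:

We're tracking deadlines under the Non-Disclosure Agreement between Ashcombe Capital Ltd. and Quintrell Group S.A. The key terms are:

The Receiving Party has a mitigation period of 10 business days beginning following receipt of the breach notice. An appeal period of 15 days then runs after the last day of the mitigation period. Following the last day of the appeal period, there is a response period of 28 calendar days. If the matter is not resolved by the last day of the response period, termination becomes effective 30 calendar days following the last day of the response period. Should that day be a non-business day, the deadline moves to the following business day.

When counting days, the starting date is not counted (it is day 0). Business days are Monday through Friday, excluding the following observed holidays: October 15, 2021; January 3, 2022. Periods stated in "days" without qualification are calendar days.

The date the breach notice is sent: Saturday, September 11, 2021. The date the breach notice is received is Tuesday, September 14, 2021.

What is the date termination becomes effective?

December 10, 2021

From Tuesday, September 14, 2021, 10 business days (Sep 15, Sep 16, Sep 17, Sep 20, Sep 21, Sep 22, Sep 23, Sep 24, Sep 27, Sep 28, skipping weekends) brings us to Tuesday, September 28, 2021, which is the last day of the mitigation period.
Adding 15 calendar days to September 28, 2021 gives October 13, 2021, which is the last day of the appeal period.
Adding 28 calendar days to October 13, 2021 gives November 10, 2021, which is the last day of the response period.
Adding 30 calendar days to November 10, 2021 gives December 10, 2021, which is the date termination becomes effective. December 10, 2021 is a Friday and is not a listed holiday, so no roll-forward applies.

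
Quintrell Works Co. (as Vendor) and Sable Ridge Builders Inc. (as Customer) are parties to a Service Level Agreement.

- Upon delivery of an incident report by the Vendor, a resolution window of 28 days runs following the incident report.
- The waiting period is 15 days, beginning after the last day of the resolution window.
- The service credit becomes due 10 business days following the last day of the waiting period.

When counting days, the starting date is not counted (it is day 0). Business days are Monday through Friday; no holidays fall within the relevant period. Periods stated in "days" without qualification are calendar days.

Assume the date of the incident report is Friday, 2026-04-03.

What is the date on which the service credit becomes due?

The last day of the resolution window: 28 calendar days after 2026-04-03 is 2026-05-01.
The last day of the waiting period: 2026-05-01 + 15 days = 2026-05-16.
From Saturday, 2026-05-16, 10 business days (May 18, May 19, May 20, May 21, May 22, May 25, May 26, May 27, May 28, May 29, skipping weekends) brings us to Friday, 2026-05-29, which is the date on which the service credit becomes due.

2026-05-29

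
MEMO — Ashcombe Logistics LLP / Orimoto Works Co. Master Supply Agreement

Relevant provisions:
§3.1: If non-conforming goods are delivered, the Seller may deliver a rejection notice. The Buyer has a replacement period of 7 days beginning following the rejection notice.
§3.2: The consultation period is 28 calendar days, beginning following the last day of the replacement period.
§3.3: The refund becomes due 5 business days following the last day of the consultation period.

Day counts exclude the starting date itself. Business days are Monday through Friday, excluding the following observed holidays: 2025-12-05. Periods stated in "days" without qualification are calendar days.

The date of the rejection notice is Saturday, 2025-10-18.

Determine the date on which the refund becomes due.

2025-11-28

Adding 7 calendar days to 2025-10-18 gives 2025-10-25, which is the last day of the replacement period.
The last day of the consultation period: 2025-10-25 + 28 days = 2025-11-22.
The date on which the refund becomes due: 5 business days after Saturday, 2025-11-22, skipping weekends — Nov 24, Nov 25, Nov 26, Nov 27, Nov 28 — lands on Friday, 2025-11-28.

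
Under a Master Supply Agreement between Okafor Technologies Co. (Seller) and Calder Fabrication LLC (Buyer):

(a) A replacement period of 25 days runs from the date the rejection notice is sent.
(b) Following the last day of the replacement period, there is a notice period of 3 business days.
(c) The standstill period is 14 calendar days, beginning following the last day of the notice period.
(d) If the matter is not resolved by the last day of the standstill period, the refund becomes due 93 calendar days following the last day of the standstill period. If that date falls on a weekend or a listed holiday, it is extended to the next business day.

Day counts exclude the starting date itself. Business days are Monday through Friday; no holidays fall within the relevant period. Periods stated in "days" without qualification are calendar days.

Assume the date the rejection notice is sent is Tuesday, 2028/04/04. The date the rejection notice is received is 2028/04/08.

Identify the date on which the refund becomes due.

The last day of the replacement period: 2028/04/04 + 25 days = 2028/04/29.
The last day of the notice period: counting 3 business days from Saturday, 2028/04/29 (May 1, May 2, May 3, skipping weekends) reaches Wednesday, 2028/05/03.
The last day of the standstill period: 14 calendar days after 2028/05/03 is 2028/05/17.
Adding 93 calendar days to 2028/05/17 gives 2028/08/18, which is the date on which the refund becomes due. 2028/08/18 is a Friday, so no roll-forward applies.

2028/08/18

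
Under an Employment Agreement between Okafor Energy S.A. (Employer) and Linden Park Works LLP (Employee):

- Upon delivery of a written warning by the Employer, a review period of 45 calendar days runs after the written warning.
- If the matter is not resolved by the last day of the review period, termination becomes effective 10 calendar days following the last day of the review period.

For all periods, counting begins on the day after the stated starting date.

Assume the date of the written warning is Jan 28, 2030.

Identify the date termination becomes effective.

Mar 24, 2030

The last day of the review period: Jan 28, 2030 + 45 days = Mar 14, 2030.
The date termination becomes effective: 10 calendar days after Mar 14, 2030 is Mar 24, 2030.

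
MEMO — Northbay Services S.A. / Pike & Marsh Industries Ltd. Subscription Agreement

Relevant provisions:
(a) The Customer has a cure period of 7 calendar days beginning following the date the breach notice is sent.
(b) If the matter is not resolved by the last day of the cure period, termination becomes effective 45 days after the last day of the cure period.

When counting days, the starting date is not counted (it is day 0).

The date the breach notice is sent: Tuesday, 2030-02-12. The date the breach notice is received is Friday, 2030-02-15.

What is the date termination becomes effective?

2030-04-05

Adding 7 calendar days to 2030-02-12 gives 2030-02-19, which is the last day of the cure period.
The date termination becomes effective: 45 calendar days after 2030-02-19 is 2030-04-05.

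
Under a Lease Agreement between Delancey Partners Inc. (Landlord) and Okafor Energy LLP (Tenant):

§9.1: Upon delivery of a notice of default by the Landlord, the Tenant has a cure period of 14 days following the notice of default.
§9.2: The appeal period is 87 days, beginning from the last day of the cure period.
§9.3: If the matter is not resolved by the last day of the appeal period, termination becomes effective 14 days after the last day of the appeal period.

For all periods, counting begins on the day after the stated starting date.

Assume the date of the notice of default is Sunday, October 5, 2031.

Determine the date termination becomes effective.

January 28, 2032

The last day of the cure period: October 5, 2031 + 14 days = October 19, 2031.
The last day of the appeal period: October 19, 2031 + 87 days = January 14, 2032.
The date termination becomes effective: January 14, 2032 + 14 days = January 28, 2032.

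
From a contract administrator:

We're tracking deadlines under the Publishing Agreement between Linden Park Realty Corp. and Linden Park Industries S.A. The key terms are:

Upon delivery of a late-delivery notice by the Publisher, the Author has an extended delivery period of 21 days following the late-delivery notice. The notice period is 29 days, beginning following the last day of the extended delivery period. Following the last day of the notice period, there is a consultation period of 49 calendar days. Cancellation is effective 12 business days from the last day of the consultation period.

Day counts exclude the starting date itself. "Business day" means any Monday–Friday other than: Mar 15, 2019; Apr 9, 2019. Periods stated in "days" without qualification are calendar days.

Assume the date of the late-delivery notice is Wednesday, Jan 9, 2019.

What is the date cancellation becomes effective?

The last day of the extended delivery period: Jan 9, 2019 + 21 days = Jan 30, 2019.
The last day of the notice period: Jan 30, 2019 + 29 days = Feb 28, 2019.
The last day of the consultation period: 49 calendar days after Feb 28, 2019 is Apr 18, 2019.
From Thursday, Apr 18, 2019, 12 business days (Apr 19, Apr 22, Apr 23, Apr 24, …, May 2, May 3, May 6, skipping weekends) brings us to Monday, May 6, 2019, which is the date cancellation becomes effective.

May 6, 2019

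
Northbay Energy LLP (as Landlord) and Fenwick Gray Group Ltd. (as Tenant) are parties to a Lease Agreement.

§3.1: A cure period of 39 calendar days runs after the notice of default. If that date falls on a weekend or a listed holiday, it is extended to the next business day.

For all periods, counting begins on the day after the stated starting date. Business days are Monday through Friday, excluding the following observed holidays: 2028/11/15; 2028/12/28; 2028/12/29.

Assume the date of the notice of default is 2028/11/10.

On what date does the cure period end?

2028/12/19

Adding 39 calendar days to 2028/11/10 gives 2028/12/19, which is the last day of the cure period. 2028/12/19 is a Tuesday and is not a listed holiday, so no roll-forward applies.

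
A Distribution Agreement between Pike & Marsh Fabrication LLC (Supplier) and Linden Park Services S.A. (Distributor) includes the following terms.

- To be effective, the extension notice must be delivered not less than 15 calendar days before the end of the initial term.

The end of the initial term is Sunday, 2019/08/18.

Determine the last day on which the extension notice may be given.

Counting back 15 calendar days from 2019/08/18 gives 2019/08/03.

2019/08/03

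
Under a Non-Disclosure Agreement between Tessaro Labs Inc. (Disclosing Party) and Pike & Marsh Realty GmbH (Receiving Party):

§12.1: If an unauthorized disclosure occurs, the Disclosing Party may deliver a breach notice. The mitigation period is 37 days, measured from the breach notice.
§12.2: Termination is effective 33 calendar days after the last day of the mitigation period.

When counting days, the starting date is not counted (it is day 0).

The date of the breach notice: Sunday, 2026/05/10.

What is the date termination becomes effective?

The last day of the mitigation period: 2026/05/10 + 37 days = 2026/06/16.
Adding 33 calendar days to 2026/06/16 gives 2026/07/19, which is the date termination becomes effective.

2026/07/19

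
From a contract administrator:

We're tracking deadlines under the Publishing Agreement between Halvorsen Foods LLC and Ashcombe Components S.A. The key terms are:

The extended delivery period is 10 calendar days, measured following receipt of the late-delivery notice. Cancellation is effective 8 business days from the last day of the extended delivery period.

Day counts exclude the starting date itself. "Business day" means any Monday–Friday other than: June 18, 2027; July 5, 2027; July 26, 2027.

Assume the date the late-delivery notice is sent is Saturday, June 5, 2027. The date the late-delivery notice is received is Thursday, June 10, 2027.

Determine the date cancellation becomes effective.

June 30, 2027

Adding 10 calendar days to June 10, 2027 gives June 20, 2027, which is the last day of the extended delivery period.
The date cancellation becomes effective: counting 8 business days from Sunday, June 20, 2027 (Jun 21, Jun 22, Jun 23, Jun 24, Jun 25, Jun 28, Jun 29, Jun 30, skipping weekends) reaches Wednesday, June 30, 2027.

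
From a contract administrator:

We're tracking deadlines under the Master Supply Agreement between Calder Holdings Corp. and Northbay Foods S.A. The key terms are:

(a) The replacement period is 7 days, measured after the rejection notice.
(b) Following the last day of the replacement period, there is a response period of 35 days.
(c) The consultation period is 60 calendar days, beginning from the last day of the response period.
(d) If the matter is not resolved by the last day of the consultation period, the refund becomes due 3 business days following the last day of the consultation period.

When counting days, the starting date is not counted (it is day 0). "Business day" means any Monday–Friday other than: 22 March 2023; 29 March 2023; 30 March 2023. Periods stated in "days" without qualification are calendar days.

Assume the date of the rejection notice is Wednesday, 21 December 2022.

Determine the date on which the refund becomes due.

Adding 7 calendar days to 21 December 2022 gives 28 December 2022, which is the last day of the replacement period.
The last day of the response period: 35 calendar days after 28 December 2022 is 1 February 2023.
The last day of the consultation period: 1 February 2023 + 60 days = 2 April 2023.
From Sunday, 2 April 2023, 3 business days (Apr 3, Apr 4, Apr 5, skipping weekends) brings us to Wednesday, 5 April 2023, which is the date on which the refund becomes due.

5 April 2023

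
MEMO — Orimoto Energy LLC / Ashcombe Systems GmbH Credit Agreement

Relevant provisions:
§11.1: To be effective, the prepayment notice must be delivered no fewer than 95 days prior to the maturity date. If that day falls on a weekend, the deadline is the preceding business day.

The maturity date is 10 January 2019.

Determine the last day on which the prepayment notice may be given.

Counting back 95 calendar days from 10 January 2019 gives 7 October 2018. That is a Sunday, so the deadline moves back to Friday, 5 October 2018.

5 October 2018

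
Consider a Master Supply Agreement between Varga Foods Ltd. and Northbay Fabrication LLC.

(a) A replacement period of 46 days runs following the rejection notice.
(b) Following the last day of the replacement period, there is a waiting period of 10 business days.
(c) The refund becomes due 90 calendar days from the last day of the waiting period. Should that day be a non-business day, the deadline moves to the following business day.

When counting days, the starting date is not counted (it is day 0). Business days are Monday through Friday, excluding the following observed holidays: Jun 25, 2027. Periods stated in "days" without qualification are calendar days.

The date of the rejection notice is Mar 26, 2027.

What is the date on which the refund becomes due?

Aug 23, 2027

The last day of the replacement period: Mar 26, 2027 + 46 days = May 11, 2027.
From Tuesday, May 11, 2027, 10 business days (May 12, May 13, May 14, May 17, May 18, May 19, May 20, May 21, May 24, May 25, skipping weekends) brings us to Tuesday, May 25, 2027, which is the last day of the waiting period.
Adding 90 calendar days to May 25, 2027 gives Aug 23, 2027, which is the date on which the refund becomes due. Aug 23, 2027 is a Monday and is not a listed holiday, so no roll-forward applies.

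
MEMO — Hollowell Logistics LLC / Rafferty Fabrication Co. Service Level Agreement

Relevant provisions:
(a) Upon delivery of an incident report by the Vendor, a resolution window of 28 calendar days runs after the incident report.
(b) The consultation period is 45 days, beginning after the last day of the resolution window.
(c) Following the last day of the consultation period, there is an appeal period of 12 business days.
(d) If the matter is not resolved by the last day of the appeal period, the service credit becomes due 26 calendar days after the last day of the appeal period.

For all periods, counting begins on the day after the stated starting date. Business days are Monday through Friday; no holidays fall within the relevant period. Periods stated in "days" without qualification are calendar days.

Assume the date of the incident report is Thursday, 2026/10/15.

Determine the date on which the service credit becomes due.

2027/02/07

Adding 28 calendar days to 2026/10/15 gives 2026/11/12, which is the last day of the resolution window.
Adding 45 calendar days to 2026/11/12 gives 2026/12/27, which is the last day of the consultation period.
From Sunday, 2026/12/27, 12 business days (Dec 28, Dec 29, Dec 30, Dec 31, …, Jan 8, Jan 11, Jan 12, skipping weekends) brings us to Tuesday, 2027/01/12, which is the last day of the appeal period.
The date on which the service credit becomes due: 2027/01/12 + 26 days = 2027/02/07.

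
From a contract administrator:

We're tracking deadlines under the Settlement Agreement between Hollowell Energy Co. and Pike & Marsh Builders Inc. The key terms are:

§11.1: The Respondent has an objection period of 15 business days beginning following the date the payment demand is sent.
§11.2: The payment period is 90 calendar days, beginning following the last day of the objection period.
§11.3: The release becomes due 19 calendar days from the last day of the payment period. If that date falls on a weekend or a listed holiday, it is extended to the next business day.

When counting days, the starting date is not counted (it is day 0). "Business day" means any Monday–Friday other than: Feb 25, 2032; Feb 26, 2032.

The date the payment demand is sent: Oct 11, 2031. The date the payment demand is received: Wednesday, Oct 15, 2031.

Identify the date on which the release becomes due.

The last day of the objection period: counting 15 business days from Saturday, Oct 11, 2031 (Oct 13, Oct 14, Oct 15, Oct 16, …, Oct 29, Oct 30, Oct 31, skipping weekends) reaches Friday, Oct 31, 2031.
The last day of the payment period: 90 calendar days after Oct 31, 2031 is Jan 29, 2032.
Adding 19 calendar days to Jan 29, 2032 gives Feb 17, 2032, which is the date on which the release becomes due. Feb 17, 2032 is a Tuesday and is not a listed holiday, so no roll-forward applies.

Feb 17, 2032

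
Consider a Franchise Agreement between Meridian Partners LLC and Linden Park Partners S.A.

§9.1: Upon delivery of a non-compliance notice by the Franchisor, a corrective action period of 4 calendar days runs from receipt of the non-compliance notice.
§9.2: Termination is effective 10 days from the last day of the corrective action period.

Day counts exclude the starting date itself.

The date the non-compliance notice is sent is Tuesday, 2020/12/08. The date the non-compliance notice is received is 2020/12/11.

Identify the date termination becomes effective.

2020/12/25

The last day of the corrective action period: 4 calendar days after 2020/12/11 is 2020/12/15.
Adding 10 calendar days to 2020/12/15 gives 2020/12/25, which is the date termination becomes effective.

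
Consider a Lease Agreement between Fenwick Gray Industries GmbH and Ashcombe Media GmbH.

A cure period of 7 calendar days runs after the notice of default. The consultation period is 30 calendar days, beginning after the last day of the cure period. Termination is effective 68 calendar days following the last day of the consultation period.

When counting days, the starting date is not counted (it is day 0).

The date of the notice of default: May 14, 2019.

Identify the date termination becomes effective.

August 27, 2019

The last day of the cure period: May 14, 2019 + 7 days = May 21, 2019.
Adding 30 calendar days to May 21, 2019 gives June 20, 2019, which is the last day of the consultation period.
The date termination becomes effective: 68 calendar days after June 20, 2019 is August 27, 2019.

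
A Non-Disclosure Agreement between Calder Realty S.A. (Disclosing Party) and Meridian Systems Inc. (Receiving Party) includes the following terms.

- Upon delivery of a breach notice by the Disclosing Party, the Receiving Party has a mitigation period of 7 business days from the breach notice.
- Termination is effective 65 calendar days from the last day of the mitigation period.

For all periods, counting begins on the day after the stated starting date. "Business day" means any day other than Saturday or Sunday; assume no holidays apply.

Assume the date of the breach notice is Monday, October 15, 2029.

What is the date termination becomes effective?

From Monday, October 15, 2029, 7 business days (Oct 16, Oct 17, Oct 18, Oct 19, Oct 22, Oct 23, Oct 24, skipping weekends) brings us to Wednesday, October 24, 2029, which is the last day of the mitigation period.
The date termination becomes effective: October 24, 2029 + 65 days = December 28, 2029.

December 28, 2029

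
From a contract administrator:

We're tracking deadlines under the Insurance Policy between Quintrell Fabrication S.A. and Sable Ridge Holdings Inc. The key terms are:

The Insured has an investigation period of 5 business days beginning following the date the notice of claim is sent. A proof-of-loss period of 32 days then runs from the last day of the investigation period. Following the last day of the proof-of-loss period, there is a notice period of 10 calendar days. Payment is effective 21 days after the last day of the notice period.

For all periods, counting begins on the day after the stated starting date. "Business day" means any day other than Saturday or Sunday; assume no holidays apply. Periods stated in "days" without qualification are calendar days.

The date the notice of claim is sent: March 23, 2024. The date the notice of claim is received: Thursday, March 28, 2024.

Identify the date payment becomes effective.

May 31, 2024

The last day of the investigation period: counting 5 business days from Saturday, March 23, 2024 (Mar 25, Mar 26, Mar 27, Mar 28, Mar 29, skipping weekends) reaches Friday, March 29, 2024.
Adding 32 calendar days to March 29, 2024 gives April 30, 2024, which is the last day of the proof-of-loss period.
The last day of the notice period: 10 calendar days after April 30, 2024 is May 10, 2024.
Adding 21 calendar days to May 10, 2024 gives May 31, 2024, which is the date payment becomes effective.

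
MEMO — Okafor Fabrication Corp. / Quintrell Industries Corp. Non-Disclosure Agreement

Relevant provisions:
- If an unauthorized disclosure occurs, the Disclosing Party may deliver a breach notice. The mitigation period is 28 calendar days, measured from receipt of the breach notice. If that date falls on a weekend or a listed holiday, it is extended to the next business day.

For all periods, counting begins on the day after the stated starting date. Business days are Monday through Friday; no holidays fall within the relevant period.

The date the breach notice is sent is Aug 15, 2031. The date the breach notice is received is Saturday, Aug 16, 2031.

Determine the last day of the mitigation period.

Sep 15, 2031

The last day of the mitigation period: Aug 16, 2031 + 28 days = Sep 13, 2031. That falls on a Saturday, so it rolls to the next business day, Monday, Sep 15, 2031.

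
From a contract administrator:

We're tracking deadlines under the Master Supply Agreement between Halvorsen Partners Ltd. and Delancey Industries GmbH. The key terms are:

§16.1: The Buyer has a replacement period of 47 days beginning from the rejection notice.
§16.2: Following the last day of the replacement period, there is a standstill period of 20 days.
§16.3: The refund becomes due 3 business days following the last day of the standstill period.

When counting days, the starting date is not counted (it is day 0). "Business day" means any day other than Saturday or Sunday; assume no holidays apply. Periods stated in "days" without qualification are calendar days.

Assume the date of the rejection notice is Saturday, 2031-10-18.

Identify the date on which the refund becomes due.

The last day of the replacement period: 47 calendar days after 2031-10-18 is 2031-12-04.
Adding 20 calendar days to 2031-12-04 gives 2031-12-24, which is the last day of the standstill period.
The date on which the refund becomes due: counting 3 business days from Wednesday, 2031-12-24 (Dec 25, Dec 26, Dec 29, skipping weekends) reaches Monday, 2031-12-29.

2031-12-29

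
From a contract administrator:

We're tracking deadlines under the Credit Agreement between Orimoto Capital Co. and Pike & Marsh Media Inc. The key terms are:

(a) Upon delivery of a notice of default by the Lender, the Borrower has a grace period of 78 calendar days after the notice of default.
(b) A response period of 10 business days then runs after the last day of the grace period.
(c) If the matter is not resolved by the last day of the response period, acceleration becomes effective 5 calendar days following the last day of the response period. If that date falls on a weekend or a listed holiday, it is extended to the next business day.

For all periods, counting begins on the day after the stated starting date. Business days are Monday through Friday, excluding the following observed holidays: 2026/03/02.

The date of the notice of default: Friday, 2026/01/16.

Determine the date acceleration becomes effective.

The last day of the grace period: 78 calendar days after 2026/01/16 is 2026/04/04.
From Saturday, 2026/04/04, 10 business days (Apr 6, Apr 7, Apr 8, Apr 9, Apr 10, Apr 13, Apr 14, Apr 15, Apr 16, Apr 17, skipping weekends) brings us to Friday, 2026/04/17, which is the last day of the response period.
Adding 5 calendar days to 2026/04/17 gives 2026/04/22, which is the date acceleration becomes effective. 2026/04/22 is a Wednesday and is not a listed holiday, so no roll-forward applies.

2026/04/22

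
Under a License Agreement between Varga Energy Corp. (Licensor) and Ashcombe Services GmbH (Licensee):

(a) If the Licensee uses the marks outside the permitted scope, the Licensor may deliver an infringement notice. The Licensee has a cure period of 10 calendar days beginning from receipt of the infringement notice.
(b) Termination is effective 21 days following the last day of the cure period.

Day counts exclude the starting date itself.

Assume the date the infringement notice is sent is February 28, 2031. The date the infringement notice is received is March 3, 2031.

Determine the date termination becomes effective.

April 3, 2031

The last day of the cure period: March 3, 2031 + 10 days = March 13, 2031.
The date termination becomes effective: March 13, 2031 + 21 days = April 3, 2031.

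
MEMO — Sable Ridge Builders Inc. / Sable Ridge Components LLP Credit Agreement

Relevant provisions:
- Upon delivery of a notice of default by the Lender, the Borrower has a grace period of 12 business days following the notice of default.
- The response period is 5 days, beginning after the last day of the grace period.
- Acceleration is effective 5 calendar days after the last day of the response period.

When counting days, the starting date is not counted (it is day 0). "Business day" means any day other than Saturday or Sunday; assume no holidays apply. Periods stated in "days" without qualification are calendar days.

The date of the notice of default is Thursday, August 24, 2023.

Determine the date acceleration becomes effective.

The last day of the grace period: 12 business days after Thursday, August 24, 2023, skipping weekends — Aug 25, Aug 28, Aug 29, Aug 30, …, Sep 7, Sep 8, Sep 11 — lands on Monday, September 11, 2023.
The last day of the response period: 5 calendar days after September 11, 2023 is September 16, 2023.
The date acceleration becomes effective: September 16, 2023 + 5 days = September 21, 2023.

September 21, 2023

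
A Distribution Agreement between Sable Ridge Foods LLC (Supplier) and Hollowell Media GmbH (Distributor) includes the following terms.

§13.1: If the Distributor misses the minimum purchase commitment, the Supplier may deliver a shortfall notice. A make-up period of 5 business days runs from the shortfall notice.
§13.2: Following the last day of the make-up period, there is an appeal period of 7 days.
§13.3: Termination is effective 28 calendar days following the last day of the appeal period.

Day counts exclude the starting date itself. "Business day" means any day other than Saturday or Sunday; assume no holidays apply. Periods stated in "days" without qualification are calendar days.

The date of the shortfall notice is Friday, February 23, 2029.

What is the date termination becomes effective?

The last day of the make-up period: counting 5 business days from Friday, February 23, 2029 (Feb 26, Feb 27, Feb 28, Mar 1, Mar 2, skipping weekends) reaches Friday, March 2, 2029.
The last day of the appeal period: March 2, 2029 + 7 days = March 9, 2029.
The date termination becomes effective: March 9, 2029 + 28 days = April 6, 2029.

April 6, 2029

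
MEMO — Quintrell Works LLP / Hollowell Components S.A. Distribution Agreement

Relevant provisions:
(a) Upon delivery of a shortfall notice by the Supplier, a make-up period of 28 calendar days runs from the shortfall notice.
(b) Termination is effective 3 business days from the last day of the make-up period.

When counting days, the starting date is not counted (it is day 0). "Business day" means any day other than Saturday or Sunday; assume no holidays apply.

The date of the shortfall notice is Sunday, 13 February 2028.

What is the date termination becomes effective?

15 March 2028

The last day of the make-up period: 28 calendar days after 13 February 2028 is 12 March 2028.
The date termination becomes effective: counting 3 business days from Sunday, 12 March 2028 (Mar 13, Mar 14, Mar 15, skipping weekends) reaches Wednesday, 15 March 2028.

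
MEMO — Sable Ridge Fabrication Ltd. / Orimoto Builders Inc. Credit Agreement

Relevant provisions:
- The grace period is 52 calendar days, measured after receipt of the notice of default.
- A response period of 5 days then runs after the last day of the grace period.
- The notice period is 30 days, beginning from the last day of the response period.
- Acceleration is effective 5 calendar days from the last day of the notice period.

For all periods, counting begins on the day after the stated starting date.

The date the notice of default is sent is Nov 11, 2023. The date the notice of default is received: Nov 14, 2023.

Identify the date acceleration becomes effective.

The last day of the grace period: Nov 14, 2023 + 52 days = Jan 5, 2024.
The last day of the response period: Jan 5, 2024 + 5 days = Jan 10, 2024.
The last day of the notice period: 30 calendar days after Jan 10, 2024 is Feb 9, 2024.
The date acceleration becomes effective: 5 calendar days after Feb 9, 2024 is Feb 14, 2024.

Feb 14, 2024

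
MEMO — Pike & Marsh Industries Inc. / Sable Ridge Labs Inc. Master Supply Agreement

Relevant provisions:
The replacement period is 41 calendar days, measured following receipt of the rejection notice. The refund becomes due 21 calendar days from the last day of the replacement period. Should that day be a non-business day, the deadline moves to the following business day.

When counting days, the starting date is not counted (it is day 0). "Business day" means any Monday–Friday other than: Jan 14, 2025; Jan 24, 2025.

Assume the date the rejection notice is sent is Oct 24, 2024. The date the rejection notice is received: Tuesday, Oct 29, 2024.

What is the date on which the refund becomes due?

Adding 41 calendar days to Oct 29, 2024 gives Dec 9, 2024, which is the last day of the replacement period.
Adding 21 calendar days to Dec 9, 2024 gives Dec 30, 2024, which is the date on which the refund becomes due. Dec 30, 2024 is a Monday and is not a listed holiday, so no roll-forward applies.

Dec 30, 2024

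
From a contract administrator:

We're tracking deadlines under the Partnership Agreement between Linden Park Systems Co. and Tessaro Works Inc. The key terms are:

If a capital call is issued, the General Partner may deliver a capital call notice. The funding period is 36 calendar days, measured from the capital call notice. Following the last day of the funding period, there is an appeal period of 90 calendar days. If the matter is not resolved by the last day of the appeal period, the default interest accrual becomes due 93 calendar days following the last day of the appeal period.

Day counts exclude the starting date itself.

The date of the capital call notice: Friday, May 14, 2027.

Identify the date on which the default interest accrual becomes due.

Adding 36 calendar days to May 14, 2027 gives Jun 19, 2027, which is the last day of the funding period.
The last day of the appeal period: Jun 19, 2027 + 90 days = Sep 17, 2027.
Adding 93 calendar days to Sep 17, 2027 gives Dec 19, 2027, which is the date on which the default interest accrual becomes due.

Dec 19, 2027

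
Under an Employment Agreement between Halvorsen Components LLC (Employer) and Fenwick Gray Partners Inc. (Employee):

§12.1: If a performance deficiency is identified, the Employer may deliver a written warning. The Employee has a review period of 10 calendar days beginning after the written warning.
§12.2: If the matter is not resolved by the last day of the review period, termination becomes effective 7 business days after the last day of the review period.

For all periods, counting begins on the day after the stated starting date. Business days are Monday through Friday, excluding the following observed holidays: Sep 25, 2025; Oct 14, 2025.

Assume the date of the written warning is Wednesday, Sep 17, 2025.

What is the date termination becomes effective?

The last day of the review period: 10 calendar days after Sep 17, 2025 is Sep 27, 2025.
From Saturday, Sep 27, 2025, 7 business days (Sep 29, Sep 30, Oct 1, Oct 2, Oct 3, Oct 6, Oct 7, skipping weekends) brings us to Tuesday, Oct 7, 2025, which is the date termination becomes effective.

Oct 7, 2025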